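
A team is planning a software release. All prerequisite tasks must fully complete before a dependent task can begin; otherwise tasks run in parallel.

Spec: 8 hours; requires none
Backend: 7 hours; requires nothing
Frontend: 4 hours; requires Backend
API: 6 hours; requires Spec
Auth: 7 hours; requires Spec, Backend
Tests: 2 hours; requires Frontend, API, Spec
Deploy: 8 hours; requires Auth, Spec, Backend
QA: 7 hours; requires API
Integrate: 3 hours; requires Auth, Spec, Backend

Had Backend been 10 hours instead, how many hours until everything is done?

25

The binding path is Spec→Auth→Deploy = 8+7+8 = 23; finish at 23 hours.
Backend has 1 hour of float (longest path through it is 22).
New critical path: Backend→Auth→Deploy = 10+7+8 = 25 ⇒ 25 hours.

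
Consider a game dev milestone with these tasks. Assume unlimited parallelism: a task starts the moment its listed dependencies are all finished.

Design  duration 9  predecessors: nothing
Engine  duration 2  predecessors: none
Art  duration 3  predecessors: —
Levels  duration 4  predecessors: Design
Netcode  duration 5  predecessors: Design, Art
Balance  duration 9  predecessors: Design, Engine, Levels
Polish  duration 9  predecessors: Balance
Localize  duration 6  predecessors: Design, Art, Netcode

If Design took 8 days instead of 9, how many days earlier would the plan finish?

Actual critical path: Design→Levels→Balance→Polish = 9+4+9+9 = 31 ⇒ 31 days.
Design lies on that path, so at 8 days the path becomes 30 days.
No other chain overtakes it, so the finish is 30 days.
Change in finish: 30 − 31 = -1 days.

1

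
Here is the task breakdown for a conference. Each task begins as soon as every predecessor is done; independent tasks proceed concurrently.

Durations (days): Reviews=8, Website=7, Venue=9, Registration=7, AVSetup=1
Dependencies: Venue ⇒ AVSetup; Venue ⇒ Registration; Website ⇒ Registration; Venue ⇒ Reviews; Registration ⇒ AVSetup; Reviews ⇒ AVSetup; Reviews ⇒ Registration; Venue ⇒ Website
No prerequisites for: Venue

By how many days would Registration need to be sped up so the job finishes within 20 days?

5

Current finish: 25 days; target: 20.
Registration is on every critical path, so each day cut from Registration cuts the finish by one (this holds down to a finish of 19).
Need 25 − 20 = 5 days off Registration → Registration becomes 2 days, finish becomes 20.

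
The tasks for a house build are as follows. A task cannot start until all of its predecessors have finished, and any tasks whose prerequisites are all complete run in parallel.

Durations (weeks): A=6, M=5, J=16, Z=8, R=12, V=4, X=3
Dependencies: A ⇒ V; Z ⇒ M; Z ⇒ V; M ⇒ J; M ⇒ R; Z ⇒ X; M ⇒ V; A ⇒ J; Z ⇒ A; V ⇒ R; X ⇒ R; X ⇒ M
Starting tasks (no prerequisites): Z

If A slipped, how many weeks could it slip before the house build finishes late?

Critical path: Z→X→M→V→R = 8+3+5+4+12 = 32, so the finish is 32 weeks.
The longest chain containing A totals 30 weeks.
Slack of A = 10 − 8 = 2 weeks.

2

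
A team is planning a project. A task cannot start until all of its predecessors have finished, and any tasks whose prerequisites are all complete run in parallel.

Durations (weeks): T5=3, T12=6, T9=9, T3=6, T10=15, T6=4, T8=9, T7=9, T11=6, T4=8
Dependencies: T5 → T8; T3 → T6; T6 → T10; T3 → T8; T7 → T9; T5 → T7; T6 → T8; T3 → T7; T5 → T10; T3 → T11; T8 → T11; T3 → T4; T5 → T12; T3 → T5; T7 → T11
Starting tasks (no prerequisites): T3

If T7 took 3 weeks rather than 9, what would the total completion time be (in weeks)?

Baseline: T3→T5→T7→T9 = 6+3+9+9 = 27 → 27 weeks.
Since T7 is critical, the -6 change carries straight to that chain (now 21 weeks).
Now T3→T6→T8→T11 = 6+4+9+6 = 25 is longest, so the finish becomes 25 weeks.

25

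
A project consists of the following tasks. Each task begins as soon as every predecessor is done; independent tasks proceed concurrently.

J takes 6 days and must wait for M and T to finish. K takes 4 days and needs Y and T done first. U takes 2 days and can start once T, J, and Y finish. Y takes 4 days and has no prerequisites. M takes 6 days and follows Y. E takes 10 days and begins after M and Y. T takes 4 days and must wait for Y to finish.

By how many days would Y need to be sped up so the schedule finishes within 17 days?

Current finish: 20 days; target: 17.
Y is on every critical path, so each day cut from Y cuts the finish by one (this holds down to a finish of 17).
Need 20 − 17 = 3 days off Y → Y becomes 1 day, finish becomes 17.

3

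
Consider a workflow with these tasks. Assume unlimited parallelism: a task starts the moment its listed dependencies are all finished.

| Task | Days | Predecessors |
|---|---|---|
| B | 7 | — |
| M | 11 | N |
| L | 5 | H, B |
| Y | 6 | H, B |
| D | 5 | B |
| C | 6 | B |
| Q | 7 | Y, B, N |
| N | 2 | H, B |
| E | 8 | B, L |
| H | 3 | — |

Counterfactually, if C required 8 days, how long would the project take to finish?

Actual critical path: B→L→E = 7+5+8 = 20 ⇒ 20 days.
C is off the critical path — its longest chain is 13 days, giving 7 of slack.
No other chain overtakes it, so the finish is 20 days.

20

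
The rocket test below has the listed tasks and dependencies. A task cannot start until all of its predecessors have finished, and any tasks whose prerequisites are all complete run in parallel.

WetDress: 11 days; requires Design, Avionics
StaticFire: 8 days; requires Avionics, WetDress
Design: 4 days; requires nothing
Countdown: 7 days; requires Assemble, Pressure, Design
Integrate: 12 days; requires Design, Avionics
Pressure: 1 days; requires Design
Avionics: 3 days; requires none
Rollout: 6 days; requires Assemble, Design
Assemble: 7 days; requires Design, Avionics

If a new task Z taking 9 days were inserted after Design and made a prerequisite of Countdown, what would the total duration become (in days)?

Originally the plan takes 23 days.
With Z inserted, Countdown now waits for max(Assemble, Pressure, Design, Z).
New critical path: Design→WetDress→StaticFire = 4+11+8 = 23 ⇒ 23 days.

23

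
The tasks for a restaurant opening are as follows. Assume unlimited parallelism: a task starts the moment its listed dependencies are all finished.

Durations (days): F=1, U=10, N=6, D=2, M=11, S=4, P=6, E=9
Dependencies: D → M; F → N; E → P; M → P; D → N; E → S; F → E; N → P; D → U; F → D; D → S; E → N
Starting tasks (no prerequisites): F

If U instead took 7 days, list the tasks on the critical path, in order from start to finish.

F, E, N, P

As given, the longest chain is F→E→N→P = 1+9+6+6 = 22, so the finish is 22 days.
U has 9 days of float (longest path through it is 13).
No other chain overtakes it, so the finish is 22 days.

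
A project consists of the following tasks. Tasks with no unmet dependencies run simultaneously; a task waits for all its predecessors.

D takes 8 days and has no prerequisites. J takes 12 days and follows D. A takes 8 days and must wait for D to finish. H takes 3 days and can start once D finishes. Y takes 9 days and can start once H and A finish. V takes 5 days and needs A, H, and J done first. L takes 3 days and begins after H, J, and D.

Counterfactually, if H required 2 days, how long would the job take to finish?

The binding path is D→J→V = 8+12+5 = 25; finish at 25 days.
H has 5 days of float (longest path through it is 20).
No other chain overtakes it, so the finish is 25 days.

25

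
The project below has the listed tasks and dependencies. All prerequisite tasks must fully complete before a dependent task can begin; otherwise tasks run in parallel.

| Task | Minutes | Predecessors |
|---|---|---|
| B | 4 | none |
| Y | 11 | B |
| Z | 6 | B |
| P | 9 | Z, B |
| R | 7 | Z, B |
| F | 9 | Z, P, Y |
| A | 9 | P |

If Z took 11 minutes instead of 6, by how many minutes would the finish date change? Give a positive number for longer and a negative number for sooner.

The binding path is B→Z→P→F = 4+6+9+9 = 28; finish at 28 minutes.
Z lies on that path, so at 11 minutes the path becomes 33 minutes.
No other chain overtakes it, so the finish is 33 minutes.
Change in finish: 33 − 28 = +5 minutes.

5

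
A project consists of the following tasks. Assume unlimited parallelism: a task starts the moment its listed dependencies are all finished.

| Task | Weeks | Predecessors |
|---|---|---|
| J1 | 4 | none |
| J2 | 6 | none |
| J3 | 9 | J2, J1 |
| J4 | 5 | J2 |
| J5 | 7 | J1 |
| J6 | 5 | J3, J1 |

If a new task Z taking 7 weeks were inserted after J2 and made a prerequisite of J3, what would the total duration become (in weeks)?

27

Originally the schedule takes 20 weeks.
With Z inserted, J3 now waits for max(J2, J1, Z).
New critical path: J2→Z→J3→J6 = 6+7+9+5 = 27 ⇒ 27 weeks.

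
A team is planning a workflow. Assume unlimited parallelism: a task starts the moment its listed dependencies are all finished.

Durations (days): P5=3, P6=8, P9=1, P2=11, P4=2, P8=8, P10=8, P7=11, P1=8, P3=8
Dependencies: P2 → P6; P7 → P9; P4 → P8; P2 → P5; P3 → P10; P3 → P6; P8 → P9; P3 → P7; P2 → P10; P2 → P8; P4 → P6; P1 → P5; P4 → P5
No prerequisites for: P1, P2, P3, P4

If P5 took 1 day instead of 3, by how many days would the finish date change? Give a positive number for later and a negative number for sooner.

As given, the longest chain is P2→P8→P9 = 11+8+1 = 20, so the finish is 20 days.
P5 is off the critical path — its longest chain is 14 days, giving 6 of slack.
That remains the longest chain; total 20 days.
Change in finish: 20 − 20 = +0 days.

0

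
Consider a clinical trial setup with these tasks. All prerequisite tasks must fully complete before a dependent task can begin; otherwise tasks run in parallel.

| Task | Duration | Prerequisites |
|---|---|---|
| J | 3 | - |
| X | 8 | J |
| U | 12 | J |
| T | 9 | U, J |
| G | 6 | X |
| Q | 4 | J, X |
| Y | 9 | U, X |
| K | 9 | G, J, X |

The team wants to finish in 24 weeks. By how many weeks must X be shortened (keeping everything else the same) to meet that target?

Current finish: 26 weeks; target: 24.
X is on every critical path, so each week cut from X cuts the finish by one (this holds down to a finish of 24).
Need 26 − 24 = 2 weeks off X → X becomes 6 weeks, finish becomes 24.

2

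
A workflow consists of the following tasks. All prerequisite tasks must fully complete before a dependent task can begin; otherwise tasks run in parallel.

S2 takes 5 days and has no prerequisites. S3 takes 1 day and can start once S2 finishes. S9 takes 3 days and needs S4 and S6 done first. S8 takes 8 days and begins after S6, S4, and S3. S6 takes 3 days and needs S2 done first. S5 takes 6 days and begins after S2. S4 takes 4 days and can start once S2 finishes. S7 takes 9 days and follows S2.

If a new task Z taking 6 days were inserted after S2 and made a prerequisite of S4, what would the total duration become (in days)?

23

Originally the workflow takes 17 days.
With Z inserted, S4 now waits for max(S2, Z).
New critical path: S2→Z→S4→S8 = 5+6+4+8 = 23 ⇒ 23 days.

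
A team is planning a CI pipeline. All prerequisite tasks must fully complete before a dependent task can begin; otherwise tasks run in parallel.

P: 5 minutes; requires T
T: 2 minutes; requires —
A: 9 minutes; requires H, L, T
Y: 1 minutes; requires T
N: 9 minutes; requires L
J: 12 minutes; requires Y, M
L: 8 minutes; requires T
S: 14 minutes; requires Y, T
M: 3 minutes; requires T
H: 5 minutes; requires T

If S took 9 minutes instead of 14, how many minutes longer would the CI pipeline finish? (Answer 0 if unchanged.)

Baseline: T→L→N = 2+8+9 = 19 → 19 minutes.
The longest path through S is only 17 minutes, so S has float 2.
That remains the longest chain; total 19 minutes.
Change in finish: 19 − 19 = +0 minutes.

0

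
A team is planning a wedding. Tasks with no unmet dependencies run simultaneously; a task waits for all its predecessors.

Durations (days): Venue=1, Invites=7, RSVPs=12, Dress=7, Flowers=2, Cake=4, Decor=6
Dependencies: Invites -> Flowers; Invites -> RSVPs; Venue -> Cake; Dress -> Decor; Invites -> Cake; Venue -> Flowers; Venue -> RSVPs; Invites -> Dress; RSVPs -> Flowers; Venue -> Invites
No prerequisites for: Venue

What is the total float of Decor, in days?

Venue→Invites→RSVPs→Flowers = 1+7+12+2 = 22 sets the makespan at 22 days.
Decor finishes as early as 21 and must finish by 22.
Float = 22 − 21 = 1.

1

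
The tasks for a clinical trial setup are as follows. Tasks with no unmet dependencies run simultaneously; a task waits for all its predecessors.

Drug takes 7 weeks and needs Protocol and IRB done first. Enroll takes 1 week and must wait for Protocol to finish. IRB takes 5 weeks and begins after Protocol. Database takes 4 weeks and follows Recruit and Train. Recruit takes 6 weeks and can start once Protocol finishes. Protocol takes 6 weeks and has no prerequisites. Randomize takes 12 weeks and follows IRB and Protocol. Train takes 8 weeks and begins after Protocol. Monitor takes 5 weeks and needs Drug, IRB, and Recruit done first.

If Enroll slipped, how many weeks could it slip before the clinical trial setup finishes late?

16

The longest chain is Protocol→IRB→Randomize = 6+5+12 = 23; overall finish 23 weeks.
Longest path through Enroll: 7 weeks (earliest finish 7, latest finish 23).
Slack of Enroll = 22 − 6 = 16 weeks.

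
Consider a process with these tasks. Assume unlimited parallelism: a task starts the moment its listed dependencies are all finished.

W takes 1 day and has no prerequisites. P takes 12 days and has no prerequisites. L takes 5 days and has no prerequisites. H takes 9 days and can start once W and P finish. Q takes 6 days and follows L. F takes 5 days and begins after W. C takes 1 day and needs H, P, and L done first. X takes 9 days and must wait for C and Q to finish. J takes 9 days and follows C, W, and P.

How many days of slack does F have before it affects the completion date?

25

Critical path: P→H→C→X = 12+9+1+9 = 31, so the finish is 31 days.
Longest path through F: 6 days (earliest finish 6, latest finish 31).
Float = 31 − 6 = 25.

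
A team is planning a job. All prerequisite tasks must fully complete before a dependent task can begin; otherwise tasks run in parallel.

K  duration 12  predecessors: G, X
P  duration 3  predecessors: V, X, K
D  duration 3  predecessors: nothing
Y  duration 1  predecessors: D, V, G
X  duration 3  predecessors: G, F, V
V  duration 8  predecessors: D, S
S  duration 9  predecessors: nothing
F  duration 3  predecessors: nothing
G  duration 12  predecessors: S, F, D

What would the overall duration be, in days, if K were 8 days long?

Actual critical path: S→G→X→K→P = 9+12+3+12+3 = 39 ⇒ 39 days.
K lies on that path, so at 8 days the path becomes 35 days.
No other chain overtakes it, so the finish is 35 days.

35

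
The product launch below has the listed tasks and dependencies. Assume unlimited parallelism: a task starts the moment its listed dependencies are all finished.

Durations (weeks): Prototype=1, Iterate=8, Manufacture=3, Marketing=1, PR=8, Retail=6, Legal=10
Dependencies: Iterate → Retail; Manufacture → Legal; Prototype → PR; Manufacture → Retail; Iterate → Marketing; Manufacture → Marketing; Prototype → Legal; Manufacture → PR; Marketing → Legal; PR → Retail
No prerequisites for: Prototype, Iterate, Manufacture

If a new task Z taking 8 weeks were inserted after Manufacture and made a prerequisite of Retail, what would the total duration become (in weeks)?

Originally the job takes 19 weeks.
With Z inserted, Retail now waits for max(PR, Manufacture, Iterate, Z).
New critical path: Iterate→Marketing→Legal = 8+1+10 = 19 ⇒ 19 weeks.

19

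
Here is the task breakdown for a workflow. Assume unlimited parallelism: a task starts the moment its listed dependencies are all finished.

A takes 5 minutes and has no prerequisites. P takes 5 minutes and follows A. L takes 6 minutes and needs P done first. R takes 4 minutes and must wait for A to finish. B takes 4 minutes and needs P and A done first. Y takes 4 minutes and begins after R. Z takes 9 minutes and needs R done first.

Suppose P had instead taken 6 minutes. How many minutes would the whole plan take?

18

Baseline: A→R→Z = 5+4+9 = 18 → 18 minutes.
P has 2 minutes of float (longest path through it is 16).
That remains the longest chain; total 18 minutes.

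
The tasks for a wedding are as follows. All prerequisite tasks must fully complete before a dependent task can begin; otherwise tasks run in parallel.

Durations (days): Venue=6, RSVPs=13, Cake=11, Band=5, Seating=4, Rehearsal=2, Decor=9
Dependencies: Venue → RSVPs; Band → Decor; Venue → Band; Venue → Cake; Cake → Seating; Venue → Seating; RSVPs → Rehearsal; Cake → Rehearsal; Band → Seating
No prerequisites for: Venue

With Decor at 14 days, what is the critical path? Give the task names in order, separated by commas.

Venue, Band, Decor

Critical path before the change: Venue→RSVPs→Rehearsal = 6+13+2 = 21 giving 21 days.
Decor is off the critical path — its longest chain is 20 days, giving 1 of slack.
The binding chain switches to Venue→Band→Decor = 6+5+14 = 25; finish 25 days.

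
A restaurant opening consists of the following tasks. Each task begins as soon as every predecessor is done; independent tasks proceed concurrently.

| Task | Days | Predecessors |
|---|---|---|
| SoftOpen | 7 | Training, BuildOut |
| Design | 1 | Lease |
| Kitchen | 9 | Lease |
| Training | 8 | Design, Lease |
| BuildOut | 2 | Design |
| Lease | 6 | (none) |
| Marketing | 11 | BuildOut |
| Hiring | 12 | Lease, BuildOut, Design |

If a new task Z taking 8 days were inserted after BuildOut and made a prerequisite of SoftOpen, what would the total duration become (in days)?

24

Originally the plan takes 22 days.
With Z inserted, SoftOpen now waits for max(Training, BuildOut, Z).
New critical path: Lease→Design→BuildOut→Z→SoftOpen = 6+1+2+8+7 = 24 ⇒ 24 days.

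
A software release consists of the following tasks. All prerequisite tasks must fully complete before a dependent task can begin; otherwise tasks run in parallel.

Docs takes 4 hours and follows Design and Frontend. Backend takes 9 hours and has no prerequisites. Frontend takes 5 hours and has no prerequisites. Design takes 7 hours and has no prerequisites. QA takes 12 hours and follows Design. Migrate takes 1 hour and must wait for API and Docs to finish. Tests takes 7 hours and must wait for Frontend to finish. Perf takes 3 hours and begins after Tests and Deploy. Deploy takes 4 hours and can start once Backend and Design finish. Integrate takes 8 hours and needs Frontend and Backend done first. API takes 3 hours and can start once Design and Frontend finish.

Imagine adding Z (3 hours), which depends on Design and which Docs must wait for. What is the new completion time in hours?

19

Originally the schedule takes 19 hours.
With Z inserted, Docs now waits for max(Design, Frontend, Z).
New critical path: Design→QA = 7+12 = 19 ⇒ 19 hours.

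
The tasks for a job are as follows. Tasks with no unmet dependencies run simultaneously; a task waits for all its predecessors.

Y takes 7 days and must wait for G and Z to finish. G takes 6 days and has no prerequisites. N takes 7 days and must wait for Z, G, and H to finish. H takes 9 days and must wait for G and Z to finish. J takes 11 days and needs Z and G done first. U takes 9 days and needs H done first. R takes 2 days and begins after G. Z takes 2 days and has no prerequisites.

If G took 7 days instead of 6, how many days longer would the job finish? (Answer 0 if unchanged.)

1

Critical path before the change: G→H→U = 6+9+9 = 24 giving 24 days.
Since G is critical, the +1 change carries straight to that chain (now 25 days).
The critical path is still G→H→U; finish is now 25 days.
Change in finish: 25 − 24 = +1 days.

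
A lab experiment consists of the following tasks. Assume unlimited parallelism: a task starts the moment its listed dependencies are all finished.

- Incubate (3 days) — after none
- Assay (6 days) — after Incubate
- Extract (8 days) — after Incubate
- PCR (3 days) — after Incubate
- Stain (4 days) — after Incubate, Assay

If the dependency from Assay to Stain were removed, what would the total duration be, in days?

Before: longest chain Incubate→Assay→Stain = 3+6+4 = 13, finish 13.
Without Assay→Stain, Stain's earliest start moves from 9 to 3.
New critical path: Incubate→Extract = 3+8 = 11 ⇒ 11 days.

11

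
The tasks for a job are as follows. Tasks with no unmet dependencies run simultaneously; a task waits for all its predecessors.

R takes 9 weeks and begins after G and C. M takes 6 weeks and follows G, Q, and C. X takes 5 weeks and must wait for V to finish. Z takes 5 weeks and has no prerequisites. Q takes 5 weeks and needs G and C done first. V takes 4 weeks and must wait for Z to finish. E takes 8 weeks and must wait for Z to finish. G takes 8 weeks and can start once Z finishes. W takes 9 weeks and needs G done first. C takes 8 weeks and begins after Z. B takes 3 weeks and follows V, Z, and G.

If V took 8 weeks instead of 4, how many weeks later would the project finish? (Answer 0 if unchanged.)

As given, the longest chain is Z→C→Q→M = 5+8+5+6 = 24, so the finish is 24 weeks.
V is off the critical path — its longest chain is 14 weeks, giving 10 of slack.
That remains the longest chain; total 24 weeks.
Change in finish: 24 − 24 = +0 weeks.

0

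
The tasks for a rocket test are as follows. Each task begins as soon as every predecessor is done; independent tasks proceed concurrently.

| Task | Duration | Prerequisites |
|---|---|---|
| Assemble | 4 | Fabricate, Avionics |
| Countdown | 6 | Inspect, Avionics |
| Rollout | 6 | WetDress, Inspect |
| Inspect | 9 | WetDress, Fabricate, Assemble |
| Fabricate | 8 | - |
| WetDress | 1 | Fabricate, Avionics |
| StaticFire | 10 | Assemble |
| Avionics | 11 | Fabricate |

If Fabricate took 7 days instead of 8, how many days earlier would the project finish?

Actual critical path: Fabricate→Avionics→Assemble→Inspect→Rollout = 8+11+4+9+6 = 38 ⇒ 38 days.
Since Fabricate is critical, the -1 change carries straight to that chain (now 37 days).
That remains the longest chain; total 37 days.
Change in finish: 37 − 38 = -1 days.

1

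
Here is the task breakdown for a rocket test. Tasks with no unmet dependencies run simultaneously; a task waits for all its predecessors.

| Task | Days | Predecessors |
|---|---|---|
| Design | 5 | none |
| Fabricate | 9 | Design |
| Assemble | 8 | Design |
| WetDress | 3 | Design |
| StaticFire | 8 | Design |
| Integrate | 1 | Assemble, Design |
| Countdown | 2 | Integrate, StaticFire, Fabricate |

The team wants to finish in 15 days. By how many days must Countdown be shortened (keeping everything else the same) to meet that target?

1

Current finish: 16 days; target: 15.
Countdown is on every critical path, so each day cut from Countdown cuts the finish by one (this holds down to a finish of 15).
Need 16 − 15 = 1 day off Countdown → Countdown becomes 1 day, finish becomes 15.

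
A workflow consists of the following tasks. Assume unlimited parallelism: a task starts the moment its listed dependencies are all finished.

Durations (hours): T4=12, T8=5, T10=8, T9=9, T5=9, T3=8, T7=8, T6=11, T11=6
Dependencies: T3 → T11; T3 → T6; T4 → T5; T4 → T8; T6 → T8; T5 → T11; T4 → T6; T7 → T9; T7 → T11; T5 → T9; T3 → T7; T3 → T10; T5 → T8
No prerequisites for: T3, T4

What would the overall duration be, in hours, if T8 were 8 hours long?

31

Actual critical path: T4→T5→T9 = 12+9+9 = 30 ⇒ 30 hours.
T8 has 2 hours of float (longest path through it is 28).
Now T4→T6→T8 = 12+11+8 = 31 is longest, so the finish becomes 31 hours.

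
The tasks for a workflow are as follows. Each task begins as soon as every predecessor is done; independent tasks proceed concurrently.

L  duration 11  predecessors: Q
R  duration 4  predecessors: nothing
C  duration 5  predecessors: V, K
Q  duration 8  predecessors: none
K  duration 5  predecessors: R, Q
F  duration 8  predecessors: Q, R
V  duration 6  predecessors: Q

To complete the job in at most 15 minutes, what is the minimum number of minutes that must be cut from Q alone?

4

Current finish: 19 minutes; target: 15.
Q is on every critical path, so each minute cut from Q cuts the finish by one (this holds down to a finish of 14).
Need 19 − 15 = 4 minutes off Q → Q becomes 4 minutes, finish becomes 15.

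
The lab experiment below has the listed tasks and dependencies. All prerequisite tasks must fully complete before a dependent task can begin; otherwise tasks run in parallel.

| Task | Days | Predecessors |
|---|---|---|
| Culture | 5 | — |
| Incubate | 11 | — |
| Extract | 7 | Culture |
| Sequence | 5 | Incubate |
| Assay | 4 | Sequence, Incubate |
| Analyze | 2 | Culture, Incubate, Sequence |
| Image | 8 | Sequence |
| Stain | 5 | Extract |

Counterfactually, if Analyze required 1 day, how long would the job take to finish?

Critical path before the change: Incubate→Sequence→Image = 11+5+8 = 24 giving 24 days.
Analyze is off the critical path — its longest chain is 18 days, giving 6 of slack.
The critical path is still Incubate→Sequence→Image; finish is now 24 days.

24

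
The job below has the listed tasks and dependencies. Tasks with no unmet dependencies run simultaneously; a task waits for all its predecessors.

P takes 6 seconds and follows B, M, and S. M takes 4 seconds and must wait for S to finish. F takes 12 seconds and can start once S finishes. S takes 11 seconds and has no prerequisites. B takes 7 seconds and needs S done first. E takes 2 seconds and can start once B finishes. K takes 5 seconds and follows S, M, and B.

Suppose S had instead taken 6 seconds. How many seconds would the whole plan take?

As given, the longest chain is S→B→P = 11+7+6 = 24, so the finish is 24 seconds.
S lies on that path, so at 6 seconds the path becomes 19 seconds.
No other chain overtakes it, so the finish is 19 seconds.

19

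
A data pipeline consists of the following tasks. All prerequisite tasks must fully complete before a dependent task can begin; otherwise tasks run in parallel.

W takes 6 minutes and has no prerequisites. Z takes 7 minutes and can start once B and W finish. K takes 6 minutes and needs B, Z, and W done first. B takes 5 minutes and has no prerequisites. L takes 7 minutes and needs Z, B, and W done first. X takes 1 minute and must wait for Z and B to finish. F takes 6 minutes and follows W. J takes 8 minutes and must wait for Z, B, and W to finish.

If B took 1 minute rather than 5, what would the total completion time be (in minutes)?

21

Actual critical path: W→Z→J = 6+7+8 = 21 ⇒ 21 minutes.
The longest path through B is only 20 minutes, so B has float 1.
That remains the longest chain; total 21 minutes.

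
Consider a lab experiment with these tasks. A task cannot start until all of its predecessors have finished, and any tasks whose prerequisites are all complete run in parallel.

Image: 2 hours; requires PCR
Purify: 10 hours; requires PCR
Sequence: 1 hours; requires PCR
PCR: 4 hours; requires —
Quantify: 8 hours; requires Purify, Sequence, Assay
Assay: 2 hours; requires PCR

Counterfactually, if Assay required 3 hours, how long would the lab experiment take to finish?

22

Actual critical path: PCR→Purify→Quantify = 4+10+8 = 22 ⇒ 22 hours.
Assay has 8 hours of float (longest path through it is 14).
That remains the longest chain; total 22 hours.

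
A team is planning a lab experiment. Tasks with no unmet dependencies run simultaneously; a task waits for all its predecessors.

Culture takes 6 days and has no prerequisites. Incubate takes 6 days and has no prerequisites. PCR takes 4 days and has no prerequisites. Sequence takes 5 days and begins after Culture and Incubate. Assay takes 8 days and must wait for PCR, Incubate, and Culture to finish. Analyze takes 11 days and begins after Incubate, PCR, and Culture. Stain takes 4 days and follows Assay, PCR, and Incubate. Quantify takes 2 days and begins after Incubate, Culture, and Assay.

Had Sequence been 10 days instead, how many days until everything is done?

18

Critical path before the change: Culture→Assay→Stain = 6+8+4 = 18 giving 18 days.
Sequence is off the critical path — its longest chain is 11 days, giving 7 of slack.
That remains the longest chain; total 18 days.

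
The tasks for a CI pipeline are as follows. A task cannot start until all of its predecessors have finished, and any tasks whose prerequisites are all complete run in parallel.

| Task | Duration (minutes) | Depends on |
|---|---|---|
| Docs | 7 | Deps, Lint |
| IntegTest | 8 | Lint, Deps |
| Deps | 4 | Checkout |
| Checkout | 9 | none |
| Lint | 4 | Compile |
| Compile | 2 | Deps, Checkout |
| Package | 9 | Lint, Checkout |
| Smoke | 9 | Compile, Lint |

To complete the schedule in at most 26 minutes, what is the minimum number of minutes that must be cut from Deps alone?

Current finish: 28 minutes; target: 26.
Deps is on every critical path, so each minute cut from Deps cuts the finish by one (this holds down to a finish of 25).
Need 28 − 26 = 2 minutes off Deps → Deps becomes 2 minutes, finish becomes 26.

2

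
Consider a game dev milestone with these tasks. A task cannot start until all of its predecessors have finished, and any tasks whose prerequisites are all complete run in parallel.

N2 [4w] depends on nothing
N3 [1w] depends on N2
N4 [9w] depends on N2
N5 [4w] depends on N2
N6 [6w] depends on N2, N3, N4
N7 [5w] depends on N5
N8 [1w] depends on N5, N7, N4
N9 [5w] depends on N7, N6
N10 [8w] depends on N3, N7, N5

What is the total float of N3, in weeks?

8

N2→N4→N6→N9 = 4+9+6+5 = 24 sets the makespan at 24 weeks.
Longest path through N3: 16 weeks (earliest finish 5, latest finish 13).
Float = 24 − 16 = 8.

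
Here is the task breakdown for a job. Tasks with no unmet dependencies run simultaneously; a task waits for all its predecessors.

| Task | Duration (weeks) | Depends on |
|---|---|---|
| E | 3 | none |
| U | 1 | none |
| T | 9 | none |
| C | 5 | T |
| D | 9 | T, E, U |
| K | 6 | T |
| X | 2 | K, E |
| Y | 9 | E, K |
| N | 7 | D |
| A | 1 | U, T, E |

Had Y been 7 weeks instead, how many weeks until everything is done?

Critical path before the change: T→D→N = 9+9+7 = 25 giving 25 weeks.
Y has 1 week of float (longest path through it is 24).
That remains the longest chain; total 25 weeks.

25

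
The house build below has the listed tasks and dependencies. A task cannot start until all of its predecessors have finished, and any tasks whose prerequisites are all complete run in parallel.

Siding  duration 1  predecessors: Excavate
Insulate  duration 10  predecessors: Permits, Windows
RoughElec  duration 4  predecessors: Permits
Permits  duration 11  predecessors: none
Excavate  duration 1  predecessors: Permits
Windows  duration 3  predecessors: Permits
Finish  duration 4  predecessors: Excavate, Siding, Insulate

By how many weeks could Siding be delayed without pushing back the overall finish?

11

Permits→Windows→Insulate→Finish = 11+3+10+4 = 28 sets the makespan at 28 weeks.
Longest path through Siding: 17 weeks (earliest finish 13, latest finish 24).
Float = 28 − 17 = 11.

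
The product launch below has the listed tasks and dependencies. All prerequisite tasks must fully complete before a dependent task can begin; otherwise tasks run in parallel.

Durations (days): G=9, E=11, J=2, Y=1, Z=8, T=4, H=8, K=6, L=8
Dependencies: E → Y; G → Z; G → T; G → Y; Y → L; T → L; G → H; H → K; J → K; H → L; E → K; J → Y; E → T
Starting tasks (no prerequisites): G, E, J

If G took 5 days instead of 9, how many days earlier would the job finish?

2

As given, the longest chain is G→H→L = 9+8+8 = 25, so the finish is 25 days.
Since G is critical, the -4 change carries straight to that chain (now 21 days).
Now E→T→L = 11+4+8 = 23 is longest, so the finish becomes 23 days.
Change in finish: 23 − 25 = -2 days.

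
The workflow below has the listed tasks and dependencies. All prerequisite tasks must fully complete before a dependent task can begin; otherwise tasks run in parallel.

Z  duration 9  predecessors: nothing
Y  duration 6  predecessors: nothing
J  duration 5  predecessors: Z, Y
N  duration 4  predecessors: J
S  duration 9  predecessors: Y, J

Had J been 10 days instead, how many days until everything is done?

Critical path before the change: Z→J→S = 9+5+9 = 23 giving 23 days.
Since J is critical, the +5 change carries straight to that chain (now 28 days).
The critical path is still Z→J→S; finish is now 28 days.

28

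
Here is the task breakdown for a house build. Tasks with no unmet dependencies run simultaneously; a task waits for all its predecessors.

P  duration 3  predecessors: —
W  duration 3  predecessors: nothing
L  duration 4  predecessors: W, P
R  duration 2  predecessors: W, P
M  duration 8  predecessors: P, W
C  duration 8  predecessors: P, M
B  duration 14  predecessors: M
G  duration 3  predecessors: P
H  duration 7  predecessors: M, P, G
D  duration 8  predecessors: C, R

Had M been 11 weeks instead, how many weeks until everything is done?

30

The binding path is P→M→C→D = 3+8+8+8 = 27; finish at 27 weeks.
Since M is critical, the +3 change carries straight to that chain (now 30 weeks).
That remains the longest chain; total 30 weeks.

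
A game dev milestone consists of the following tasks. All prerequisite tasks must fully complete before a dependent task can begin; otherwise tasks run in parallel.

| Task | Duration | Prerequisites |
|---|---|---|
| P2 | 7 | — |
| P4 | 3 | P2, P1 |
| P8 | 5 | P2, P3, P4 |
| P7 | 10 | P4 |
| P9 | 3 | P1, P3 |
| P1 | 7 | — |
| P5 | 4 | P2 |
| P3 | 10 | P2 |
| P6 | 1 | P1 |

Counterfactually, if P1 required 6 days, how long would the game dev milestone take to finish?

22

Baseline: P2→P3→P8 = 7+10+5 = 22 → 22 days.
P1 has 2 days of float (longest path through it is 20).
The critical path is still P2→P3→P8; finish is now 22 days.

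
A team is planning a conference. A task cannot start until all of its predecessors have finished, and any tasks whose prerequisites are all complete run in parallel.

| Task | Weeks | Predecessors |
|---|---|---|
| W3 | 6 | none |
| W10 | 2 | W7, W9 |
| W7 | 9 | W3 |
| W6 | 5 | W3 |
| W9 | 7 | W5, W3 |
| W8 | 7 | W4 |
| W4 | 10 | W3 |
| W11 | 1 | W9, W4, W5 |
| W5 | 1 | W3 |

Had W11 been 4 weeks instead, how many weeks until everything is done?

Actual critical path: W3→W4→W8 = 6+10+7 = 23 ⇒ 23 weeks.
W11 is off the critical path — its longest chain is 17 weeks, giving 6 of slack.
The critical path is still W3→W4→W8; finish is now 23 weeks.

23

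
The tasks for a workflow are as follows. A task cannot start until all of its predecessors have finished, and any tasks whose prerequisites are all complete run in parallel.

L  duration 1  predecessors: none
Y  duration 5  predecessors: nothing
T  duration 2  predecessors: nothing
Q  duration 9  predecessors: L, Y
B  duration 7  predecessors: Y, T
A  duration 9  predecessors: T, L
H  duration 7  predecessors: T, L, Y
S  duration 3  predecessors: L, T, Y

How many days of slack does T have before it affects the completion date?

The longest chain is Y→Q = 5+9 = 14; overall finish 14 days.
Longest path through T: 11 days (earliest finish 2, latest finish 5).
Float = 14 − 11 = 3.

3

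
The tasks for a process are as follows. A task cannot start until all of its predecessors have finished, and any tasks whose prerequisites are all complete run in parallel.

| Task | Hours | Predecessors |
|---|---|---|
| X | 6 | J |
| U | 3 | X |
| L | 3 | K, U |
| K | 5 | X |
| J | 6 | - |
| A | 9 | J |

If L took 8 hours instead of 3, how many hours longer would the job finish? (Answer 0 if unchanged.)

Baseline: J→X→K→L = 6+6+5+3 = 20 → 20 hours.
L lies on that path, so at 8 hours the path becomes 25 hours.
That remains the longest chain; total 25 hours.
Change in finish: 25 − 20 = +5 hours.

5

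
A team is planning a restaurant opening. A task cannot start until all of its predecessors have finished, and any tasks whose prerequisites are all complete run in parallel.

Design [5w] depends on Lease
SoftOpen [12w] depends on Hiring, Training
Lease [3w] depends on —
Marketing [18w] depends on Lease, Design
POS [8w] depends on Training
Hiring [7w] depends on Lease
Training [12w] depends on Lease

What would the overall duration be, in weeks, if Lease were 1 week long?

The binding path is Lease→Training→SoftOpen = 3+12+12 = 27; finish at 27 weeks.
Lease is on the critical path; changing it to 1 makes that path 25 weeks.
No other chain overtakes it, so the finish is 25 weeks.

25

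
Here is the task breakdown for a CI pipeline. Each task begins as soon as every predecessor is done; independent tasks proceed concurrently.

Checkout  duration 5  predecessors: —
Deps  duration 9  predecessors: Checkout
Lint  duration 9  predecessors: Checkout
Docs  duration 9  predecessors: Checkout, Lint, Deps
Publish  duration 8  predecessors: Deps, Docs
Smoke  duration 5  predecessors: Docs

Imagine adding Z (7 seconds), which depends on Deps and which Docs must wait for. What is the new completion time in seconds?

Originally the job takes 31 seconds.
With Z inserted, Docs now waits for max(Checkout, Lint, Deps, Z).
New critical path: Checkout→Deps→Z→Docs→Publish = 5+9+7+9+8 = 38 ⇒ 38 seconds.

38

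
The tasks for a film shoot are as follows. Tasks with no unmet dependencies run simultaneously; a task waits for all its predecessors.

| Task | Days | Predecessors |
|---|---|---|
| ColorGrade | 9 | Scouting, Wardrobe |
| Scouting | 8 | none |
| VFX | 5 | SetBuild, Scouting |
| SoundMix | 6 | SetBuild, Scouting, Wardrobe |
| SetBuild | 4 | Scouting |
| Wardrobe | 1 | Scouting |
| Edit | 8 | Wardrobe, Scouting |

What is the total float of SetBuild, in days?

0

Critical path: Scouting→SetBuild→SoundMix = 8+4+6 = 18, so the finish is 18 days.
Longest path through SetBuild: 18 days (earliest finish 12, latest finish 12).
So SetBuild can slip 12 − 12 = 0 days.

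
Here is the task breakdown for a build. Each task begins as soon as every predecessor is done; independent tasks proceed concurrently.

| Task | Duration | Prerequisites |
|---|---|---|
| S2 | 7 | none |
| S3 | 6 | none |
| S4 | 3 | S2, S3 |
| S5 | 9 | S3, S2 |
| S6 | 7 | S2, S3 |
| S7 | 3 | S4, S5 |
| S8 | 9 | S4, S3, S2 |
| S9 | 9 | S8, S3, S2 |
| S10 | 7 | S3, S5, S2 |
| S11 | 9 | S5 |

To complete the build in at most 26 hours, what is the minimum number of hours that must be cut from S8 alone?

Current finish: 28 hours; target: 26.
S8 is on every critical path, so each hour cut from S8 cuts the finish by one (this holds down to a finish of 25).
Need 28 − 26 = 2 hours off S8 → S8 becomes 7 hours, finish becomes 26.

2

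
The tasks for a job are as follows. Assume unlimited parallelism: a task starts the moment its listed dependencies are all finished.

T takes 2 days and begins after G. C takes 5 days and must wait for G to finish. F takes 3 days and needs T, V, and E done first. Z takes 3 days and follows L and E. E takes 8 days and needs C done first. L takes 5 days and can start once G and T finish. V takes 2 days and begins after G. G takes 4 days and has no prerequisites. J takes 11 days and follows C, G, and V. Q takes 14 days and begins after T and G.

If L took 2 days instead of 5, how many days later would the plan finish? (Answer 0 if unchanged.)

0

Actual critical path: G→C→J = 4+5+11 = 20 ⇒ 20 days.
The longest path through L is only 14 days, so L has float 6.
That remains the longest chain; total 20 days.
Change in finish: 20 − 20 = +0 days.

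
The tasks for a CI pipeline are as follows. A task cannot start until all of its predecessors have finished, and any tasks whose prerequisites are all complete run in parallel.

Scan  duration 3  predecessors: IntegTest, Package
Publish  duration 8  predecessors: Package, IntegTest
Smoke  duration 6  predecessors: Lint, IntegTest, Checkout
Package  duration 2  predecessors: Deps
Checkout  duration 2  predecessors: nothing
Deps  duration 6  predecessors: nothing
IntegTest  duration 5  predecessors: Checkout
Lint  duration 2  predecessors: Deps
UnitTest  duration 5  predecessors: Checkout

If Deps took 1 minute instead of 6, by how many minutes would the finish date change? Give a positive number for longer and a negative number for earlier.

The binding path is Deps→Package→Publish = 6+2+8 = 16; finish at 16 minutes.
Deps is on the critical path; changing it to 1 makes that path 11 minutes.
New critical path: Checkout→IntegTest→Publish = 2+5+8 = 15 ⇒ 15 minutes.
Change in finish: 15 − 16 = -1 minutes.

-1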